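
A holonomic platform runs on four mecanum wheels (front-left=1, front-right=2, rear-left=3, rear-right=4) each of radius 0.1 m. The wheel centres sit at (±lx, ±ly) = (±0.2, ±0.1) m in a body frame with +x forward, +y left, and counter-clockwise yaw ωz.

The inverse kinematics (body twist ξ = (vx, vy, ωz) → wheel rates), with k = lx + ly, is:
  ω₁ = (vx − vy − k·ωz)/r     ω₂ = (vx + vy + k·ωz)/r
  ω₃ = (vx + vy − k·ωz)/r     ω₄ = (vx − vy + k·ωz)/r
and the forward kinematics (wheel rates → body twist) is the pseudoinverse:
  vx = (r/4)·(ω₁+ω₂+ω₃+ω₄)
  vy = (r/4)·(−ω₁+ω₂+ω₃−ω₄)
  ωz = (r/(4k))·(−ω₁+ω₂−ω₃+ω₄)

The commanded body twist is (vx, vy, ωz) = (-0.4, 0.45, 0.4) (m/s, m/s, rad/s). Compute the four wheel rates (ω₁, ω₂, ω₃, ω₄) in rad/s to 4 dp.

k = lx + ly = 0.2 + 0.1 = 0.3000;  k·ωz = 0.3000·0.4 = 0.1200
ω₁ (FL) = (vx − vy − k·ωz)/r = -0.9700/0.1 = -9.7000
ω₂ (FR) = (vx + vy + k·ωz)/r = 0.1700/0.1 = 1.7000
ω₃ (RL) = (vx + vy − k·ωz)/r = -0.0700/0.1 = -0.7000
ω₄ (RR) = (vx − vy + k·ωz)/r = -0.7300/0.1 = -7.3000

(-9.7000, 1.7000, -0.7000, -7.3000)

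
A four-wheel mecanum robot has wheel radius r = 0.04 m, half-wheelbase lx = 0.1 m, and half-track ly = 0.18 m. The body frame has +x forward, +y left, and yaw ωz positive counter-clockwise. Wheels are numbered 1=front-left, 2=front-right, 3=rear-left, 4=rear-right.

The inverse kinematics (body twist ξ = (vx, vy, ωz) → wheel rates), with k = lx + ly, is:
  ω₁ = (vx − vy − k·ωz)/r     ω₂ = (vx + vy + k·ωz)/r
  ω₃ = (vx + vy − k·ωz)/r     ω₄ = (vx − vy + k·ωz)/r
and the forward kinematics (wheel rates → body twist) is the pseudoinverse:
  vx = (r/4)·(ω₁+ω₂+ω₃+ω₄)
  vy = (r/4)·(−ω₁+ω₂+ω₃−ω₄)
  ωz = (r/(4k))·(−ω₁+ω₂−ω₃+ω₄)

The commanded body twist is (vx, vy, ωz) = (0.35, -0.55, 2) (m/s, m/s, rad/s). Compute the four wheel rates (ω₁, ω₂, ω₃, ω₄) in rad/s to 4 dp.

k = lx + ly = 0.1 + 0.18 = 0.2800;  k·ωz = 0.2800·2 = 0.5600
ω₁ (FL) = (vx − vy − k·ωz)/r = 0.3400/0.04 = 8.5000
ω₂ (FR) = (vx + vy + k·ωz)/r = 0.3600/0.04 = 9.0000
ω₃ (RL) = (vx + vy − k·ωz)/r = -0.7600/0.04 = -19.0000
ω₄ (RR) = (vx − vy + k·ωz)/r = 1.4600/0.04 = 36.5000

(8.5000, 9.0000, -19.0000, 36.5000)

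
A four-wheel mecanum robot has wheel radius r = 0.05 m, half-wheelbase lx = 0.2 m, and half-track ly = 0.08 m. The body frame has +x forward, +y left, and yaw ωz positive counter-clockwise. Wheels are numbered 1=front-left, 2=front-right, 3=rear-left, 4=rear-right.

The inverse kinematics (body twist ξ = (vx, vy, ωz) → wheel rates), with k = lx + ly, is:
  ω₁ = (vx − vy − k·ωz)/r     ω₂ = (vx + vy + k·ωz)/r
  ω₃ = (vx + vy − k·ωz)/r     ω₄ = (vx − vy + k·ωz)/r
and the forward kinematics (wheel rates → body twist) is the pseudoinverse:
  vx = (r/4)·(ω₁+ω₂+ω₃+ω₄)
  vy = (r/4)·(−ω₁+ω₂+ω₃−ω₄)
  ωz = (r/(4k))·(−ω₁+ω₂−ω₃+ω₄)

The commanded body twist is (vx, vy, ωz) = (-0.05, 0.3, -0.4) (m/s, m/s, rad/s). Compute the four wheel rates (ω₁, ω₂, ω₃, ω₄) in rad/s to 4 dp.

k = lx + ly = 0.2 + 0.08 = 0.2800;  k·ωz = 0.2800·-0.4 = -0.1120
ω₁ (FL) = (vx − vy − k·ωz)/r = -0.2380/0.05 = -4.7600
ω₂ (FR) = (vx + vy + k·ωz)/r = 0.1380/0.05 = 2.7600
ω₃ (RL) = (vx + vy − k·ωz)/r = 0.3620/0.05 = 7.2400
ω₄ (RR) = (vx − vy + k·ωz)/r = -0.4620/0.05 = -9.2400

(-4.7600, 2.7600, 7.2400, -9.2400)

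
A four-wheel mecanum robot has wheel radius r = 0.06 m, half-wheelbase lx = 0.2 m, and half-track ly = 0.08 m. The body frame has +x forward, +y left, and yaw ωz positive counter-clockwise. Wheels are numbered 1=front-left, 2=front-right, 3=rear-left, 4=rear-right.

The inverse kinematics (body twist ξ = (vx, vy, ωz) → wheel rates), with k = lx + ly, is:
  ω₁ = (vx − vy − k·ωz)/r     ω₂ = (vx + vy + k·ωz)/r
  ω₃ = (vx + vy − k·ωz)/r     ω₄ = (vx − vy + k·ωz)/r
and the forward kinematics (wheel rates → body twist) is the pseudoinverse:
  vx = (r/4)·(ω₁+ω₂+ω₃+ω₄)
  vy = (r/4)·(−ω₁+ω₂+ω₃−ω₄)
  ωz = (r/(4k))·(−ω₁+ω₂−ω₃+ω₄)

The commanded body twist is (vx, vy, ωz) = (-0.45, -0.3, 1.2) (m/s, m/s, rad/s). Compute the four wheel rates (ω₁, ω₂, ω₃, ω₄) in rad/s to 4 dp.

k = lx + ly = 0.2 + 0.08 = 0.2800;  k·ωz = 0.2800·1.2 = 0.3360
ω₁ (FL) = (vx − vy − k·ωz)/r = -0.4860/0.06 = -8.1000
ω₂ (FR) = (vx + vy + k·ωz)/r = -0.4140/0.06 = -6.9000
ω₃ (RL) = (vx + vy − k·ωz)/r = -1.0860/0.06 = -18.1000
ω₄ (RR) = (vx − vy + k·ωz)/r = 0.1860/0.06 = 3.1000

(-8.1000, -6.9000, -18.1000, 3.1000)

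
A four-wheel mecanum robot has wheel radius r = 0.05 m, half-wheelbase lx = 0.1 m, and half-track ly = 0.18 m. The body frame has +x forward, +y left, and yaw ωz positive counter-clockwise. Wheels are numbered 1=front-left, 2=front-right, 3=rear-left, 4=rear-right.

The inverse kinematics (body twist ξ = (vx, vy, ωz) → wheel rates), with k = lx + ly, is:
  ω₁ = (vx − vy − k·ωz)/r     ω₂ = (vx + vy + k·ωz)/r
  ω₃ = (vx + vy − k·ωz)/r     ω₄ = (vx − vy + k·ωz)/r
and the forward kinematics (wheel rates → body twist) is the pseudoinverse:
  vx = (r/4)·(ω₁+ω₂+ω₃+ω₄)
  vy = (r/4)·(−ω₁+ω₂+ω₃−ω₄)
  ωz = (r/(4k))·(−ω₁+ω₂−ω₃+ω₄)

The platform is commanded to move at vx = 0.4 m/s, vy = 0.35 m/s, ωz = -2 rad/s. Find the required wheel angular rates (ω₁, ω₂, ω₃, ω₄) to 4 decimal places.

(12.2000, 3.8000, 26.2000, -10.2000)

k = lx + ly = 0.1 + 0.18 = 0.2800;  k·ωz = 0.2800·-2 = -0.5600
ω₁ (FL) = (vx − vy − k·ωz)/r = 0.6100/0.05 = 12.2000
ω₂ (FR) = (vx + vy + k·ωz)/r = 0.1900/0.05 = 3.8000
ω₃ (RL) = (vx + vy − k·ωz)/r = 1.3100/0.05 = 26.2000
ω₄ (RR) = (vx − vy + k·ωz)/r = -0.5100/0.05 = -10.2000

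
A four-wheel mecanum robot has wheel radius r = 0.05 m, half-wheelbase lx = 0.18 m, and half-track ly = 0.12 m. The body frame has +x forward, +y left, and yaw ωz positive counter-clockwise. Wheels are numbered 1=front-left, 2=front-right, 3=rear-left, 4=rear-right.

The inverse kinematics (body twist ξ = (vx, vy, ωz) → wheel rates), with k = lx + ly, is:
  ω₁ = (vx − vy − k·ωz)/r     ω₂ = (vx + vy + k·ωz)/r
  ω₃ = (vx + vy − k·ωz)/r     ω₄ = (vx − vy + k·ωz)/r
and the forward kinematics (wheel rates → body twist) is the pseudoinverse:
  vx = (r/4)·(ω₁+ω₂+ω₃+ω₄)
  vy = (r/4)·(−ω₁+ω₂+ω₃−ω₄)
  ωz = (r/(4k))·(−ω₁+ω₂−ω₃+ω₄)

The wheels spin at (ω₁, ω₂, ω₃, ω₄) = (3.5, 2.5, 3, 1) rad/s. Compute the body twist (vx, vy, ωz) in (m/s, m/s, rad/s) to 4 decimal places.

(0.1250, 0.0125, -0.1250)

k = lx + ly = 0.18 + 0.12 = 0.3000
ω₁+ω₂+ω₃+ω₄ = 10.0000  →  vx = (0.05/4)·10.0000 = 0.1250
−ω₁+ω₂+ω₃−ω₄ = 1.0000  →  vy = (0.05/4)·1.0000 = 0.0125
−ω₁+ω₂−ω₃+ω₄ = -3.0000  →  ωz = (0.05/1.2000)·-3.0000 = -0.1250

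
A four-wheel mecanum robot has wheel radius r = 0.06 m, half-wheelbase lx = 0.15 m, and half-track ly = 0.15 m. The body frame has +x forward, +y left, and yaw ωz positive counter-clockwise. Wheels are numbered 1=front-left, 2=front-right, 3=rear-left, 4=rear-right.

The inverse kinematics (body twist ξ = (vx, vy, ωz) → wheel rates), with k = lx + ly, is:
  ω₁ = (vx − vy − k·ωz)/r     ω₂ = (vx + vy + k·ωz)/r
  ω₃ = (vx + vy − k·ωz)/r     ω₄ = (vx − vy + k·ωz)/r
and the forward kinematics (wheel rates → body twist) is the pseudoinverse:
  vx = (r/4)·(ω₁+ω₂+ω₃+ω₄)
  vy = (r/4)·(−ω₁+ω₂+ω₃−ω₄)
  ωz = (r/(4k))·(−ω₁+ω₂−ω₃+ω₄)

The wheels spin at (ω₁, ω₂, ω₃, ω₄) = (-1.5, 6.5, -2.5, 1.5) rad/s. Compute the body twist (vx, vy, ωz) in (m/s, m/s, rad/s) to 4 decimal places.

k = lx + ly = 0.15 + 0.15 = 0.3000
ω₁+ω₂+ω₃+ω₄ = 4.0000  →  vx = (0.06/4)·4.0000 = 0.0600
−ω₁+ω₂+ω₃−ω₄ = 4.0000  →  vy = (0.06/4)·4.0000 = 0.0600
−ω₁+ω₂−ω₃+ω₄ = 12.0000  →  ωz = (0.06/1.2000)·12.0000 = 0.6000

(0.0600, 0.0600, 0.6000)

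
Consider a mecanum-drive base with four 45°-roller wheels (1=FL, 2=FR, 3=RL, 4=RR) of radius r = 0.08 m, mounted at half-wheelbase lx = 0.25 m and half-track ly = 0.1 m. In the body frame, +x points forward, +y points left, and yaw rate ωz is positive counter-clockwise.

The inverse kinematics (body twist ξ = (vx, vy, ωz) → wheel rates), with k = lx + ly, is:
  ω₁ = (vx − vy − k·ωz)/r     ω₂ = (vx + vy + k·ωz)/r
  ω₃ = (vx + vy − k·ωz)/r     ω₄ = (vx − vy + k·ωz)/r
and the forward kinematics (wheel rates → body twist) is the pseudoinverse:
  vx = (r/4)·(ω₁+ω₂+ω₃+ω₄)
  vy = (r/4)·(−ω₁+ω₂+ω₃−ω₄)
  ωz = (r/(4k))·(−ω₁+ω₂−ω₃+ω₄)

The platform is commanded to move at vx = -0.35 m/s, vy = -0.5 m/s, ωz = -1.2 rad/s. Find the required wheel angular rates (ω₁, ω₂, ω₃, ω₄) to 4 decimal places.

k = lx + ly = 0.25 + 0.1 = 0.3500;  k·ωz = 0.3500·-1.2 = -0.4200
ω₁ (FL) = (vx − vy − k·ωz)/r = 0.5700/0.08 = 7.1250
ω₂ (FR) = (vx + vy + k·ωz)/r = -1.2700/0.08 = -15.8750
ω₃ (RL) = (vx + vy − k·ωz)/r = -0.4300/0.08 = -5.3750
ω₄ (RR) = (vx − vy + k·ωz)/r = -0.2700/0.08 = -3.3750

(7.1250, -15.8750, -5.3750, -3.3750)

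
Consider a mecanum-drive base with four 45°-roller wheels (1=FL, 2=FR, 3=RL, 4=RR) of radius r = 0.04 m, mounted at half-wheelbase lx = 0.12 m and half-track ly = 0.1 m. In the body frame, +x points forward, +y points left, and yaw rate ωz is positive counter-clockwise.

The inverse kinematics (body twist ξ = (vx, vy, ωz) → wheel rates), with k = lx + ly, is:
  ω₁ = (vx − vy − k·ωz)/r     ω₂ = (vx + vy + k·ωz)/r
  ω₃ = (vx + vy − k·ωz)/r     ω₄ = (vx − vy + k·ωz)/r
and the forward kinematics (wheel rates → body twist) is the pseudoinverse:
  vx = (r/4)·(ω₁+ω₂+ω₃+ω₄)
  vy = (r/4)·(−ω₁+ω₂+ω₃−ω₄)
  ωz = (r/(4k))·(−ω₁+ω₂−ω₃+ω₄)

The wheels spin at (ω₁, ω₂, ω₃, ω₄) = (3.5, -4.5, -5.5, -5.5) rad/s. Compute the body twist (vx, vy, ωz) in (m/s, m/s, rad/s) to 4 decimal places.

k = lx + ly = 0.12 + 0.1 = 0.2200
ω₁+ω₂+ω₃+ω₄ = -12.0000  →  vx = (0.04/4)·-12.0000 = -0.1200
−ω₁+ω₂+ω₃−ω₄ = -8.0000  →  vy = (0.04/4)·-8.0000 = -0.0800
−ω₁+ω₂−ω₃+ω₄ = -8.0000  →  ωz = (0.04/0.8800)·-8.0000 = -0.3636

(-0.1200, -0.0800, -0.3636)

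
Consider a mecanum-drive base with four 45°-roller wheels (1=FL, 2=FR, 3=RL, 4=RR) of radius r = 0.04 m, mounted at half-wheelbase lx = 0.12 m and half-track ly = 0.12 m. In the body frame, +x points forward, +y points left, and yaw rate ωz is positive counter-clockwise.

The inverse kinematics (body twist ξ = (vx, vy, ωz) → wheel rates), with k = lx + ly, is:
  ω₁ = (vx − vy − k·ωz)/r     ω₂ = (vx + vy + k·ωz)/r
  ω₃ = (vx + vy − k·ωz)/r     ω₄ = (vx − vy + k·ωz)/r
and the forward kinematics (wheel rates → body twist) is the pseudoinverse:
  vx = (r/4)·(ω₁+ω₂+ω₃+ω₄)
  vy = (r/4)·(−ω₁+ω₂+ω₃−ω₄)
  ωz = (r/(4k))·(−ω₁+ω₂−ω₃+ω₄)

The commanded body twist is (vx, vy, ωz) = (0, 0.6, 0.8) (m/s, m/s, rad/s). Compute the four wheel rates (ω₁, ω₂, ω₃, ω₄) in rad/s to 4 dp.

(-19.8000, 19.8000, 10.2000, -10.2000)

k = lx + ly = 0.12 + 0.12 = 0.2400;  k·ωz = 0.2400·0.8 = 0.1920
ω₁ (FL) = (vx − vy − k·ωz)/r = -0.7920/0.04 = -19.8000
ω₂ (FR) = (vx + vy + k·ωz)/r = 0.7920/0.04 = 19.8000
ω₃ (RL) = (vx + vy − k·ωz)/r = 0.4080/0.04 = 10.2000
ω₄ (RR) = (vx − vy + k·ωz)/r = -0.4080/0.04 = -10.2000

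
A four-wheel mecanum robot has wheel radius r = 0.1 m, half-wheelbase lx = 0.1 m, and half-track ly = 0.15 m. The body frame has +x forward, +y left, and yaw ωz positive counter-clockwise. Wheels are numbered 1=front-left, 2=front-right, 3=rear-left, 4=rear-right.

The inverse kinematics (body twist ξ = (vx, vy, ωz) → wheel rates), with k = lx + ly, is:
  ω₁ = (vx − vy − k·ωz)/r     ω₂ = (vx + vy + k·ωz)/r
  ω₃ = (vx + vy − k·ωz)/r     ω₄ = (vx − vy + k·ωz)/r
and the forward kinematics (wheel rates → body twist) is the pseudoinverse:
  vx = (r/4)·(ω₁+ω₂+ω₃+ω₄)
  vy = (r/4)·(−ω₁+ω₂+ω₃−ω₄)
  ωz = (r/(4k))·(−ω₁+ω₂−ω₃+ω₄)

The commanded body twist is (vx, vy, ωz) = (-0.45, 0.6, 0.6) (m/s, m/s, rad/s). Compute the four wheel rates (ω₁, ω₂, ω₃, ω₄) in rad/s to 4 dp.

(-12.0000, 3.0000, 0.0000, -9.0000)

k = lx + ly = 0.1 + 0.15 = 0.2500;  k·ωz = 0.2500·0.6 = 0.1500
ω₁ (FL) = (vx − vy − k·ωz)/r = -1.2000/0.1 = -12.0000
ω₂ (FR) = (vx + vy + k·ωz)/r = 0.3000/0.1 = 3.0000
ω₃ (RL) = (vx + vy − k·ωz)/r = 0.0000/0.1 = 0.0000
ω₄ (RR) = (vx − vy + k·ωz)/r = -0.9000/0.1 = -9.0000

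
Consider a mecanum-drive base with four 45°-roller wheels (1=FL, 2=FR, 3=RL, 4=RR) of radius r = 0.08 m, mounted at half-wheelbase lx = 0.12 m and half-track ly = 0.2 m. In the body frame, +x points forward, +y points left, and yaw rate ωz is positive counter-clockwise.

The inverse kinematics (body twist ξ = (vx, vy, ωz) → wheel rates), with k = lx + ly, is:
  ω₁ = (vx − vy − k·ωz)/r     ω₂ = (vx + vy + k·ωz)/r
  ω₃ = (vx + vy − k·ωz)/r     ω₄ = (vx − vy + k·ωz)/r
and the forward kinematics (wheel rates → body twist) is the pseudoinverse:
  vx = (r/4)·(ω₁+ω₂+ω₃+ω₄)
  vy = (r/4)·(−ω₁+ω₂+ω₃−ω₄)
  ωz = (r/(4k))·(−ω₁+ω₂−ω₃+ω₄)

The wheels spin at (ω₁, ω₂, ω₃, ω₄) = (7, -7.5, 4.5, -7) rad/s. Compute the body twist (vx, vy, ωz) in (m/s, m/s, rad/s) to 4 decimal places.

k = lx + ly = 0.12 + 0.2 = 0.3200
ω₁+ω₂+ω₃+ω₄ = -3.0000  →  vx = (0.08/4)·-3.0000 = -0.0600
−ω₁+ω₂+ω₃−ω₄ = -3.0000  →  vy = (0.08/4)·-3.0000 = -0.0600
−ω₁+ω₂−ω₃+ω₄ = -26.0000  →  ωz = (0.08/1.2800)·-26.0000 = -1.6250

(-0.0600, -0.0600, -1.6250)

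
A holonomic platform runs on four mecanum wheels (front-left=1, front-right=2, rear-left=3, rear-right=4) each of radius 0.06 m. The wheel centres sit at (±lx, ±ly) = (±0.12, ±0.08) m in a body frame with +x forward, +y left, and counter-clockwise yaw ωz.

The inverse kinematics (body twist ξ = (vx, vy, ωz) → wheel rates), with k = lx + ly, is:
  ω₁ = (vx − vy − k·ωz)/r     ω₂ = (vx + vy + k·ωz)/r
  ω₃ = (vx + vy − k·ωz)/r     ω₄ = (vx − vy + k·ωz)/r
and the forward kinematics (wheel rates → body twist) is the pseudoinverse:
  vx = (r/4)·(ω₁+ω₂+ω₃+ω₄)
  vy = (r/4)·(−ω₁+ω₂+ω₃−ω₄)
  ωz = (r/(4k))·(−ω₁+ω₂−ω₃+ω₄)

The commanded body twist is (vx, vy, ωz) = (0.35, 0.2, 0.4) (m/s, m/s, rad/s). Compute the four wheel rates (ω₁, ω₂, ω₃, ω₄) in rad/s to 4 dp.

(1.1667, 10.5000, 7.8333, 3.8333)

k = lx + ly = 0.12 + 0.08 = 0.2000;  k·ωz = 0.2000·0.4 = 0.0800
ω₁ (FL) = (vx − vy − k·ωz)/r = 0.0700/0.06 = 1.1667
ω₂ (FR) = (vx + vy + k·ωz)/r = 0.6300/0.06 = 10.5000
ω₃ (RL) = (vx + vy − k·ωz)/r = 0.4700/0.06 = 7.8333
ω₄ (RR) = (vx − vy + k·ωz)/r = 0.2300/0.06 = 3.8333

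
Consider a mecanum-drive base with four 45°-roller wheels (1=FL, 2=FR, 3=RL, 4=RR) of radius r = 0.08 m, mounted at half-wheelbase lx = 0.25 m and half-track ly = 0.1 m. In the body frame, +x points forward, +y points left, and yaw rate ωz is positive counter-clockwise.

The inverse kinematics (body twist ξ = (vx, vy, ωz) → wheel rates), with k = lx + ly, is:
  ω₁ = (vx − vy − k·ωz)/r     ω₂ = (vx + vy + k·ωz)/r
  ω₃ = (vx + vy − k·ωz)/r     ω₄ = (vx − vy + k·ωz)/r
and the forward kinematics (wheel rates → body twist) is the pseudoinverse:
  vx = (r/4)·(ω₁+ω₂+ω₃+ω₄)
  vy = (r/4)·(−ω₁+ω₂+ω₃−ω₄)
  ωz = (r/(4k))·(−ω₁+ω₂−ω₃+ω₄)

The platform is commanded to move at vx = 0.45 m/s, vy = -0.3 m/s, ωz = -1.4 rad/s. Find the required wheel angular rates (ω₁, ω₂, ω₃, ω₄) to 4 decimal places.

k = lx + ly = 0.25 + 0.1 = 0.3500;  k·ωz = 0.3500·-1.4 = -0.4900
ω₁ (FL) = (vx − vy − k·ωz)/r = 1.2400/0.08 = 15.5000
ω₂ (FR) = (vx + vy + k·ωz)/r = -0.3400/0.08 = -4.2500
ω₃ (RL) = (vx + vy − k·ωz)/r = 0.6400/0.08 = 8.0000
ω₄ (RR) = (vx − vy + k·ωz)/r = 0.2600/0.08 = 3.2500

(15.5000, -4.2500, 8.0000, 3.2500)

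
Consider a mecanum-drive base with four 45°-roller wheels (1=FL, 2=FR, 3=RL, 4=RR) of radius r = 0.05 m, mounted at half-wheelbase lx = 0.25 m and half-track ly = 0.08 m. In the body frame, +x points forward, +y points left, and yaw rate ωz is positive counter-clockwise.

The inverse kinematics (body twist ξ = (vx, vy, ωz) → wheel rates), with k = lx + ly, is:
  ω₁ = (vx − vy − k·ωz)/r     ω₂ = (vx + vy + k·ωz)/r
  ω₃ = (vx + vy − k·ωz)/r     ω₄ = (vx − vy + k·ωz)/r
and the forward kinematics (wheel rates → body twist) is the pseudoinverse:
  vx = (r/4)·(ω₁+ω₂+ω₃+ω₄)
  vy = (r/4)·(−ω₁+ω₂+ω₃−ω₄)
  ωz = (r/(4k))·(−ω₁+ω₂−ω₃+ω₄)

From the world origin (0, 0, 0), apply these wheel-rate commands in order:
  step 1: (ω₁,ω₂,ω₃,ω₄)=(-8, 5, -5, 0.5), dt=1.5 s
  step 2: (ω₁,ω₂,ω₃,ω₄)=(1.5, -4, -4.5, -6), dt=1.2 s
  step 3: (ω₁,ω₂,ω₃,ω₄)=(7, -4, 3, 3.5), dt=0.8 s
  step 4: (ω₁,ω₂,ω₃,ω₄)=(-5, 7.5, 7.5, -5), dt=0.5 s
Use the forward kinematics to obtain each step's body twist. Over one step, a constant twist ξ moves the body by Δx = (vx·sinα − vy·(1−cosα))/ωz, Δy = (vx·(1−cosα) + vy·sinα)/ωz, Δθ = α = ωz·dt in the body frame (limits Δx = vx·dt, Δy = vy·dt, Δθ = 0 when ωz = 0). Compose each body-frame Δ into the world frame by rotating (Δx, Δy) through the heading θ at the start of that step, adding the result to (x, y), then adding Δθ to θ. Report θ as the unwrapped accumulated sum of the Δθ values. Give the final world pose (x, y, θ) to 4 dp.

(-0.1516, -0.0291, 0.4148)

step 1: ξ=(vx,vy,ωz)=(-0.0938, 0.0938, 0.7008), dt=1.5 → body Δ=(-0.1835, 0.0488, 1.0511) → world pose (-0.1835, 0.0488, 1.0511)
step 2: ξ=(vx,vy,ωz)=(-0.1625, -0.0500, -0.2652), dt=1.2 → body Δ=(-0.2012, -0.0282, -0.3182) → world pose (-0.2589, -0.1399, 0.7330)
step 3: ξ=(vx,vy,ωz)=(0.1188, -0.1438, -0.3977), dt=0.8 → body Δ=(0.0753, -0.1281, -0.3182) → world pose (-0.1173, -0.1847, 0.4148)
step 4: ξ=(vx,vy,ωz)=(0.0625, 0.3125, 0.0000), dt=0.5 → body Δ=(0.0312, 0.1562, 0.0000) → world pose (-0.1516, -0.0291, 0.4148)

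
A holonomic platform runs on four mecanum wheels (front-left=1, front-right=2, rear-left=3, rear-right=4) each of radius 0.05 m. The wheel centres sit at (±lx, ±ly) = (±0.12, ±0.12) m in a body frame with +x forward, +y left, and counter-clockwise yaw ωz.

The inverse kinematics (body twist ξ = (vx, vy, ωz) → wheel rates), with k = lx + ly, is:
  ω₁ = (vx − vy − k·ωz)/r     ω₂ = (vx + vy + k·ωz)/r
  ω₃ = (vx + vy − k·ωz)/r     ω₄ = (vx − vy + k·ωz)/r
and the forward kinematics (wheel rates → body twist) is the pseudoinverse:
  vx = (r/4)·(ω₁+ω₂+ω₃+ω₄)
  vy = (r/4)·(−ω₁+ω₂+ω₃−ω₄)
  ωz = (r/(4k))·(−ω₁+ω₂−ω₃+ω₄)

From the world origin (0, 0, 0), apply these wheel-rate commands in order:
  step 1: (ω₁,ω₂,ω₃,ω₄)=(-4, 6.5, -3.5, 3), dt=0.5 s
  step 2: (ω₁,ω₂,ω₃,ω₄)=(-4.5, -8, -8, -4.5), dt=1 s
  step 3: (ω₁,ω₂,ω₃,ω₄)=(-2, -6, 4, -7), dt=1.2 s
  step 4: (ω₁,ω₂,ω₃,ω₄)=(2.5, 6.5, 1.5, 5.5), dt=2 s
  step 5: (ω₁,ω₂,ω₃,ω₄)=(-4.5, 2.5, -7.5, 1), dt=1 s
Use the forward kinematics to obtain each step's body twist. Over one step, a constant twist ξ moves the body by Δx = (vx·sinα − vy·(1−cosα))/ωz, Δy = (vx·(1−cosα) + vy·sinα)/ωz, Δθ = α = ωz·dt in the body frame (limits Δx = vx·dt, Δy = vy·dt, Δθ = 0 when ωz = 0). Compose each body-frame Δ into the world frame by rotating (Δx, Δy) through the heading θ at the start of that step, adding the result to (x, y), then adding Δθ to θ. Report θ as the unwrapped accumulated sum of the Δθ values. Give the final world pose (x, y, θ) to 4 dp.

step 1: ξ=(vx,vy,ωz)=(0.0250, 0.0500, 0.8854), dt=0.5 → body Δ=(0.0067, 0.0269, 0.4427) → world pose (0.0067, 0.0269, 0.4427)
step 2: ξ=(vx,vy,ωz)=(-0.3125, -0.0875, 0.0000), dt=1.0 → body Δ=(-0.3125, -0.0875, 0.0000) → world pose (-0.2382, -0.1860, 0.4427)
step 3: ξ=(vx,vy,ωz)=(-0.1375, 0.0875, -0.7812), dt=1.2 → body Δ=(-0.0962, 0.1621, -0.9375) → world pose (-0.3946, -0.0807, -0.4948)
step 4: ξ=(vx,vy,ωz)=(0.2000, 0.0000, 0.4167), dt=2.0 → body Δ=(0.3553, 0.1572, 0.8333) → world pose (-0.0072, -0.1110, 0.3385)
step 5: ξ=(vx,vy,ωz)=(-0.1062, -0.0187, 0.8073), dt=1.0 → body Δ=(-0.0879, -0.0574, 0.8073) → world pose (-0.0711, -0.1944, 1.1458)

(-0.0711, -0.1944, 1.1458)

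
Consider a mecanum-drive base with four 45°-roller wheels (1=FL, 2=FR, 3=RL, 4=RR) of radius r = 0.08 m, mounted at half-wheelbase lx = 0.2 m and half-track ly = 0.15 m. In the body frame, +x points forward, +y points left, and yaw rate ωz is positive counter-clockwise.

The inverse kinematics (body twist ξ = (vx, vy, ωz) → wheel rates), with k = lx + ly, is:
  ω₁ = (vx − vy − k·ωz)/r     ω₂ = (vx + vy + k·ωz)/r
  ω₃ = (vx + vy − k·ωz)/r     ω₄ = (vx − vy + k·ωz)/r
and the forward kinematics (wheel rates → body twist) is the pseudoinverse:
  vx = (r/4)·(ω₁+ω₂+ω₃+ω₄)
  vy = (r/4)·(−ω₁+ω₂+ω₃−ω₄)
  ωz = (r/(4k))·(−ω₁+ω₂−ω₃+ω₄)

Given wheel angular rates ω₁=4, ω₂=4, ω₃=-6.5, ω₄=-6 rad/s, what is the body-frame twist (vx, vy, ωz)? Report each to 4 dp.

(-0.0900, -0.0100, 0.0286)

k = lx + ly = 0.2 + 0.15 = 0.3500
ω₁+ω₂+ω₃+ω₄ = -4.5000  →  vx = (0.08/4)·-4.5000 = -0.0900
−ω₁+ω₂+ω₃−ω₄ = -0.5000  →  vy = (0.08/4)·-0.5000 = -0.0100
−ω₁+ω₂−ω₃+ω₄ = 0.5000  →  ωz = (0.08/1.4000)·0.5000 = 0.0286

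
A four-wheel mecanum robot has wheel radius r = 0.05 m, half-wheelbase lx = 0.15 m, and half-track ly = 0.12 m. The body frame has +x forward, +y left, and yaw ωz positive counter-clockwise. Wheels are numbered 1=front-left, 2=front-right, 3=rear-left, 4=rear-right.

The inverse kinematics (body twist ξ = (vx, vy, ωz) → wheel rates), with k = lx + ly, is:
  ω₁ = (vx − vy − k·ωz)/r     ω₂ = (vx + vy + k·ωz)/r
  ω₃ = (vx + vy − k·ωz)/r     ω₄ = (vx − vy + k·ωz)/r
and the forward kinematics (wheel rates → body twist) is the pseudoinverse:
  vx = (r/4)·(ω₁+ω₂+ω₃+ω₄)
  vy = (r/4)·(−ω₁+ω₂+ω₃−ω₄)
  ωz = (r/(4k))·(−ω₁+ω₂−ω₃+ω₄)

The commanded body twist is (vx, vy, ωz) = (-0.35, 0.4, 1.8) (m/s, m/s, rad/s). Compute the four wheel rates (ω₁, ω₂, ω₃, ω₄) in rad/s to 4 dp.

(-24.7200, 10.7200, -8.7200, -5.2800)

k = lx + ly = 0.15 + 0.12 = 0.2700;  k·ωz = 0.2700·1.8 = 0.4860
ω₁ (FL) = (vx − vy − k·ωz)/r = -1.2360/0.05 = -24.7200
ω₂ (FR) = (vx + vy + k·ωz)/r = 0.5360/0.05 = 10.7200
ω₃ (RL) = (vx + vy − k·ωz)/r = -0.4360/0.05 = -8.7200
ω₄ (RR) = (vx − vy + k·ωz)/r = -0.2640/0.05 = -5.2800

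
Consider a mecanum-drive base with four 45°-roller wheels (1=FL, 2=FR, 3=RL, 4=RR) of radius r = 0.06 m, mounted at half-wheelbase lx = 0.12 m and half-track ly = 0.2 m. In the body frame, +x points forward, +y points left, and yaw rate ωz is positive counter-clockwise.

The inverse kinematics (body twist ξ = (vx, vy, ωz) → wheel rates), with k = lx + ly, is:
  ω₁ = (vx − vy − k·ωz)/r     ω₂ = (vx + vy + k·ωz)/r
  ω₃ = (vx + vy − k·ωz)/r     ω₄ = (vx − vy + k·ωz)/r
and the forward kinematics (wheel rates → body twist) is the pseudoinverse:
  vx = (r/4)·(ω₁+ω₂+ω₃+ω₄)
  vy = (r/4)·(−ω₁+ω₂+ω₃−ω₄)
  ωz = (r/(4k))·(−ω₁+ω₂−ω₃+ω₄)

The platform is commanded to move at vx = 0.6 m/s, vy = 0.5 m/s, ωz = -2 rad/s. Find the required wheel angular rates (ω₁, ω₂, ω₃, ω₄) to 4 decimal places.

k = lx + ly = 0.12 + 0.2 = 0.3200;  k·ωz = 0.3200·-2 = -0.6400
ω₁ (FL) = (vx − vy − k·ωz)/r = 0.7400/0.06 = 12.3333
ω₂ (FR) = (vx + vy + k·ωz)/r = 0.4600/0.06 = 7.6667
ω₃ (RL) = (vx + vy − k·ωz)/r = 1.7400/0.06 = 29.0000
ω₄ (RR) = (vx − vy + k·ωz)/r = -0.5400/0.06 = -9.0000

(12.3333, 7.6667, 29.0000, -9.0000)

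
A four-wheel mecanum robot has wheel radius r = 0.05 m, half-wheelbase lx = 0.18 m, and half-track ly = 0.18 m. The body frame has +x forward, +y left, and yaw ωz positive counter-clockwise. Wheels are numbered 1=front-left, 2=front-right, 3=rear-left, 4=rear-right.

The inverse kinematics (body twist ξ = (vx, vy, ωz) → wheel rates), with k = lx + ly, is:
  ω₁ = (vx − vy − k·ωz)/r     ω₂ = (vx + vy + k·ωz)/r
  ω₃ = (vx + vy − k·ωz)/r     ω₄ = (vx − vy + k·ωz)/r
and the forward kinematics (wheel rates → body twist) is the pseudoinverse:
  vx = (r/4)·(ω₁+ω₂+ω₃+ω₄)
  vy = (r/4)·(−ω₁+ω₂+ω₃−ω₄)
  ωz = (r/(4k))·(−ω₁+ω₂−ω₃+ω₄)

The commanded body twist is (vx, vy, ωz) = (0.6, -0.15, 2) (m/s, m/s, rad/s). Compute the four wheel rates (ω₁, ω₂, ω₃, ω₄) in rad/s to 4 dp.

k = lx + ly = 0.18 + 0.18 = 0.3600;  k·ωz = 0.3600·2 = 0.7200
ω₁ (FL) = (vx − vy − k·ωz)/r = 0.0300/0.05 = 0.6000
ω₂ (FR) = (vx + vy + k·ωz)/r = 1.1700/0.05 = 23.4000
ω₃ (RL) = (vx + vy − k·ωz)/r = -0.2700/0.05 = -5.4000
ω₄ (RR) = (vx − vy + k·ωz)/r = 1.4700/0.05 = 29.4000

(0.6000, 23.4000, -5.4000, 29.4000)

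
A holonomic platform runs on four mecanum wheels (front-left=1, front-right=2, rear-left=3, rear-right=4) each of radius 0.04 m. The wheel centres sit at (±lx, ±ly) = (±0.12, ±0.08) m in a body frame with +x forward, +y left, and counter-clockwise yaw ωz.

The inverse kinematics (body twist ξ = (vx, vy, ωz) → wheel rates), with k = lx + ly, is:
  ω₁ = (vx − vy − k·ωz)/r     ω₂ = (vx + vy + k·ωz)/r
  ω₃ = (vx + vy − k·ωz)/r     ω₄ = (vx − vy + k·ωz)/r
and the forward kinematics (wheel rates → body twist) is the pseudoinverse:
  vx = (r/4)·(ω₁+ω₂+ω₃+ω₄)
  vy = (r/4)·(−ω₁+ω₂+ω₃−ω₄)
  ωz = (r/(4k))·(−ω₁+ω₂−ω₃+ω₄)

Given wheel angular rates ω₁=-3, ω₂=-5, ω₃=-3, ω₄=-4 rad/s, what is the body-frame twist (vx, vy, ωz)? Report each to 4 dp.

(-0.1500, -0.0100, -0.1500)

k = lx + ly = 0.12 + 0.08 = 0.2000
ω₁+ω₂+ω₃+ω₄ = -15.0000  →  vx = (0.04/4)·-15.0000 = -0.1500
−ω₁+ω₂+ω₃−ω₄ = -1.0000  →  vy = (0.04/4)·-1.0000 = -0.0100
−ω₁+ω₂−ω₃+ω₄ = -3.0000  →  ωz = (0.04/0.8000)·-3.0000 = -0.1500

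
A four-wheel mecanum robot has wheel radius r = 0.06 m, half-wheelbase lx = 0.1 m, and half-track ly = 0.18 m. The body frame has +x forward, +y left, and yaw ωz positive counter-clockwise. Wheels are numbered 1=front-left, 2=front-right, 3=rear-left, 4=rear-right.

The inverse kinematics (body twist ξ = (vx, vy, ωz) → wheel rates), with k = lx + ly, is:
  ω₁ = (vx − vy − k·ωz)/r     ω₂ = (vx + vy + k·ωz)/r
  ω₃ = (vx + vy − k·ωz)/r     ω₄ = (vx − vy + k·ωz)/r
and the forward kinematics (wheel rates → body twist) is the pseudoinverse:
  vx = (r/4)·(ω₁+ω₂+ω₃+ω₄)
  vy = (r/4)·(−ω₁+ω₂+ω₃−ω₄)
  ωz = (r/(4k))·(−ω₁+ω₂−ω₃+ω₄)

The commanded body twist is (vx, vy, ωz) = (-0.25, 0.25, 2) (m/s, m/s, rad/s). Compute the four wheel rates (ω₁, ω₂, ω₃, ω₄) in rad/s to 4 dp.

k = lx + ly = 0.1 + 0.18 = 0.2800;  k·ωz = 0.2800·2 = 0.5600
ω₁ (FL) = (vx − vy − k·ωz)/r = -1.0600/0.06 = -17.6667
ω₂ (FR) = (vx + vy + k·ωz)/r = 0.5600/0.06 = 9.3333
ω₃ (RL) = (vx + vy − k·ωz)/r = -0.5600/0.06 = -9.3333
ω₄ (RR) = (vx − vy + k·ωz)/r = 0.0600/0.06 = 1.0000

(-17.6667, 9.3333, -9.3333, 1.0000)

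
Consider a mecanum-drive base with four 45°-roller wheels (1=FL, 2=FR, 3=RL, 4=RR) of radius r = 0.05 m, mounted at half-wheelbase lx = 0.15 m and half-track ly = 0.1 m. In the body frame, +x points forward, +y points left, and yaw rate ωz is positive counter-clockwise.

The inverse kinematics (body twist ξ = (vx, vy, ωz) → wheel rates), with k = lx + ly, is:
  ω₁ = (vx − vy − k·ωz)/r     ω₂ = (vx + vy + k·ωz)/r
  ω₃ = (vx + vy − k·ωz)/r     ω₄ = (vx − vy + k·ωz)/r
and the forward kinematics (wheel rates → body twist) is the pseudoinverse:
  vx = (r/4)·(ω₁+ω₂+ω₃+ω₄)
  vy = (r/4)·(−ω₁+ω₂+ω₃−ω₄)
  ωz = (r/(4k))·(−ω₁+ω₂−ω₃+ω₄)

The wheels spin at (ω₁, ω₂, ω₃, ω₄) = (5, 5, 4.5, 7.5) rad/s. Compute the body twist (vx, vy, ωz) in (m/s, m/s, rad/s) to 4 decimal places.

(0.2750, -0.0375, 0.1500)

k = lx + ly = 0.15 + 0.1 = 0.2500
ω₁+ω₂+ω₃+ω₄ = 22.0000  →  vx = (0.05/4)·22.0000 = 0.2750
−ω₁+ω₂+ω₃−ω₄ = -3.0000  →  vy = (0.05/4)·-3.0000 = -0.0375
−ω₁+ω₂−ω₃+ω₄ = 3.0000  →  ωz = (0.05/1.0000)·3.0000 = 0.1500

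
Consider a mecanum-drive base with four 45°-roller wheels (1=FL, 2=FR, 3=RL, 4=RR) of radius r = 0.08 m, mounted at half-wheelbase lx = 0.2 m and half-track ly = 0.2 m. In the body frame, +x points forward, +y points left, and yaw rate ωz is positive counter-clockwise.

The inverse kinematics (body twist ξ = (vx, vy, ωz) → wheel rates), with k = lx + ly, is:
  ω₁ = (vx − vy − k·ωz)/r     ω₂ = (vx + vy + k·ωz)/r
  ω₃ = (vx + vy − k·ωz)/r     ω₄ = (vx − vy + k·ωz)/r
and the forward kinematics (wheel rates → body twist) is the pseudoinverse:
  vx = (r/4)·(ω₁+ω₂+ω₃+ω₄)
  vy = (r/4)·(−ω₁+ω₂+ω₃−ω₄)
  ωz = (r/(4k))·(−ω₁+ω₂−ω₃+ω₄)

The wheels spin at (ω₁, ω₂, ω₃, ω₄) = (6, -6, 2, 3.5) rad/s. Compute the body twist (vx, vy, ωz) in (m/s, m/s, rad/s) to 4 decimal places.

k = lx + ly = 0.2 + 0.2 = 0.4000
ω₁+ω₂+ω₃+ω₄ = 5.5000  →  vx = (0.08/4)·5.5000 = 0.1100
−ω₁+ω₂+ω₃−ω₄ = -13.5000  →  vy = (0.08/4)·-13.5000 = -0.2700
−ω₁+ω₂−ω₃+ω₄ = -10.5000  →  ωz = (0.08/1.6000)·-10.5000 = -0.5250

(0.1100, -0.2700, -0.5250)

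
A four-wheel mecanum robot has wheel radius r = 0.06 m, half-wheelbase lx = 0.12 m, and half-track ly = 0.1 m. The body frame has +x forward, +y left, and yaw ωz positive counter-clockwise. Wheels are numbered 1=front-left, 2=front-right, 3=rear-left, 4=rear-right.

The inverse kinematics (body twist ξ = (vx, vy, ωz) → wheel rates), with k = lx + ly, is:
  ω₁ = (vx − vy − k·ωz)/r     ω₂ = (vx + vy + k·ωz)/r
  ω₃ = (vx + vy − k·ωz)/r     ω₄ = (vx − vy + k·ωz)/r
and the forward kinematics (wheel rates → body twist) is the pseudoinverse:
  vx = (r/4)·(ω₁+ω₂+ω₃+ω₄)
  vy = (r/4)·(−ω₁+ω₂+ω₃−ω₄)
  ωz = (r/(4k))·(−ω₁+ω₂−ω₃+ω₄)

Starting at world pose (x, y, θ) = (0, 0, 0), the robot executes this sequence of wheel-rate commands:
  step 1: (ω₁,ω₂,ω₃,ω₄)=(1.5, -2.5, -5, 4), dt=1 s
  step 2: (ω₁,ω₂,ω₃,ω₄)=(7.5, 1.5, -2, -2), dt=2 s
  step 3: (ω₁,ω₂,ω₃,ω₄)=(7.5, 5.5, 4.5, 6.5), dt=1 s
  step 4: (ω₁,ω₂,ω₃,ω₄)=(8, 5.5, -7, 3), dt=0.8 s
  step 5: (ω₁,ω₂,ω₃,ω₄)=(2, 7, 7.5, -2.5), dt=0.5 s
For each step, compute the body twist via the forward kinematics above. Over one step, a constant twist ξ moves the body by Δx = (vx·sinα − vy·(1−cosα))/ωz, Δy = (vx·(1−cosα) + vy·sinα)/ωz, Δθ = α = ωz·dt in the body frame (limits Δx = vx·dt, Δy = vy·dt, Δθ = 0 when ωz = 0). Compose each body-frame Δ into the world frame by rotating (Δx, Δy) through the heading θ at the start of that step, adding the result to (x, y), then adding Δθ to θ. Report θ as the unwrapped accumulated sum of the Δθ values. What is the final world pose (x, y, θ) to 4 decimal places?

step 1: ξ=(vx,vy,ωz)=(-0.0300, -0.1950, 0.3409), dt=1.0 → body Δ=(0.0035, -0.1963, 0.3409) → world pose (0.0035, -0.1963, 0.3409)
step 2: ξ=(vx,vy,ωz)=(0.0750, -0.0900, -0.4091), dt=2.0 → body Δ=(0.0642, -0.2186, -0.8182) → world pose (0.1371, -0.3809, -0.4773)
step 3: ξ=(vx,vy,ωz)=(0.3600, -0.0600, 0.0000), dt=1.0 → body Δ=(0.3600, -0.0600, 0.0000) → world pose (0.4293, -0.5995, -0.4773)
step 4: ξ=(vx,vy,ωz)=(0.1425, -0.1875, 0.5114), dt=0.8 → body Δ=(0.1411, -0.1229, 0.4091) → world pose (0.4982, -0.7735, -0.0682)
step 5: ξ=(vx,vy,ωz)=(0.2100, 0.2250, -0.3409), dt=0.5 → body Δ=(0.1141, 0.1030, -0.1705) → world pose (0.6190, -0.6784, -0.2386)

(0.6190, -0.6784, -0.2386)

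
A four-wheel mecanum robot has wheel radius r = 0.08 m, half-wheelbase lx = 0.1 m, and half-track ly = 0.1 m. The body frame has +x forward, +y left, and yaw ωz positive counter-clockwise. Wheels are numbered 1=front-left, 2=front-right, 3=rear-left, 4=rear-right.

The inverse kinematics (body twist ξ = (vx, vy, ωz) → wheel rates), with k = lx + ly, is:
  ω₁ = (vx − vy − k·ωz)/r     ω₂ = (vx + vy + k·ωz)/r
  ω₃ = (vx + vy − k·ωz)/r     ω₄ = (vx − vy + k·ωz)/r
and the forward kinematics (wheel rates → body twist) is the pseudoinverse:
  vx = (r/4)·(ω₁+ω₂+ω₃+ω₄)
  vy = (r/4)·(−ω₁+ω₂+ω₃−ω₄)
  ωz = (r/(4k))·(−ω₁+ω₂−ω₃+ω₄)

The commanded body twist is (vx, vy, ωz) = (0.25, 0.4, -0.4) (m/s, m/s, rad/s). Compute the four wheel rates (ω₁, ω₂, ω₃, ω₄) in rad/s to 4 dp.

k = lx + ly = 0.1 + 0.1 = 0.2000;  k·ωz = 0.2000·-0.4 = -0.0800
ω₁ (FL) = (vx − vy − k·ωz)/r = -0.0700/0.08 = -0.8750
ω₂ (FR) = (vx + vy + k·ωz)/r = 0.5700/0.08 = 7.1250
ω₃ (RL) = (vx + vy − k·ωz)/r = 0.7300/0.08 = 9.1250
ω₄ (RR) = (vx − vy + k·ωz)/r = -0.2300/0.08 = -2.8750

(-0.8750, 7.1250, 9.1250, -2.8750)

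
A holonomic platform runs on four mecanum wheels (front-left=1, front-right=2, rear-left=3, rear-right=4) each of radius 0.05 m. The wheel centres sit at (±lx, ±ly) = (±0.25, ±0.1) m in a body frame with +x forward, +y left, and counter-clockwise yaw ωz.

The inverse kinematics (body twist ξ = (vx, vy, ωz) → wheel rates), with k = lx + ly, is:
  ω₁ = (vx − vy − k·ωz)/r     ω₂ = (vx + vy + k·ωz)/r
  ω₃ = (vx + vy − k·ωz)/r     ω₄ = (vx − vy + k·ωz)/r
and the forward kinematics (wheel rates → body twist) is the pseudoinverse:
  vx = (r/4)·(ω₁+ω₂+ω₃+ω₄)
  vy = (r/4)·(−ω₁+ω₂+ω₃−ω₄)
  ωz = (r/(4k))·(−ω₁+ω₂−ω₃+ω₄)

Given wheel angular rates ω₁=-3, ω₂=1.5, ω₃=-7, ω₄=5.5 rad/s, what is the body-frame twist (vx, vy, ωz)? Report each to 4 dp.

(-0.0375, -0.1000, 0.6071)

k = lx + ly = 0.25 + 0.1 = 0.3500
ω₁+ω₂+ω₃+ω₄ = -3.0000  →  vx = (0.05/4)·-3.0000 = -0.0375
−ω₁+ω₂+ω₃−ω₄ = -8.0000  →  vy = (0.05/4)·-8.0000 = -0.1000
−ω₁+ω₂−ω₃+ω₄ = 17.0000  →  ωz = (0.05/1.4000)·17.0000 = 0.6071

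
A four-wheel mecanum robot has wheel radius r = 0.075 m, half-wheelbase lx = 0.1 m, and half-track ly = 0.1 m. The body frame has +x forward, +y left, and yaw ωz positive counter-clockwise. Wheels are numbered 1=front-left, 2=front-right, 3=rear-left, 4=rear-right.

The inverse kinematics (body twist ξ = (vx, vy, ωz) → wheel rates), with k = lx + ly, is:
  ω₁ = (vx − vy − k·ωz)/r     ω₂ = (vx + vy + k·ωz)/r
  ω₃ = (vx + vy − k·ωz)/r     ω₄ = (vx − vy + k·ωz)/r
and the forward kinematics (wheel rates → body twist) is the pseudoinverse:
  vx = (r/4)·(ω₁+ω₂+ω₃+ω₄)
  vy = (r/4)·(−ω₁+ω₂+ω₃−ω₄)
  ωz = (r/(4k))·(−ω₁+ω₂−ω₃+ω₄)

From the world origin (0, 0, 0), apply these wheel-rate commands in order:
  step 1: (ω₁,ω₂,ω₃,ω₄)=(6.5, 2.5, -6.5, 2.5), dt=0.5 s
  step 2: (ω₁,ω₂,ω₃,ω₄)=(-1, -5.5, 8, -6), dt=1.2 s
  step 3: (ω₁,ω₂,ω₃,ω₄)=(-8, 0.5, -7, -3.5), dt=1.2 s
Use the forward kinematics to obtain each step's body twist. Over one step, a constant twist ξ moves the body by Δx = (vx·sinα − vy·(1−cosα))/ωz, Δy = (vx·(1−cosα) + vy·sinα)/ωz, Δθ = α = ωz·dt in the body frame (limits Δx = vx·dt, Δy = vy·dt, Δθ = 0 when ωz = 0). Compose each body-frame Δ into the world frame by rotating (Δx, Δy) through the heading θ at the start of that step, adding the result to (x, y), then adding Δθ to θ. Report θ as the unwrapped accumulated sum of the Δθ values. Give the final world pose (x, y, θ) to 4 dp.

step 1: ξ=(vx,vy,ωz)=(0.0938, -0.2437, 0.4687), dt=0.5 → body Δ=(0.0607, -0.1153, 0.2344) → world pose (0.0607, -0.1153, 0.2344)
step 2: ξ=(vx,vy,ωz)=(-0.0844, 0.1781, -1.7344), dt=1.2 → body Δ=(0.1104, 0.1620, -2.0812) → world pose (0.1304, 0.0679, -1.8469)
step 3: ξ=(vx,vy,ωz)=(-0.3375, 0.0937, 1.1250), dt=1.2 → body Δ=(-0.3578, -0.1530, 1.3500) → world pose (0.0808, 0.4539, -0.4969)

(0.0808, 0.4539, -0.4969)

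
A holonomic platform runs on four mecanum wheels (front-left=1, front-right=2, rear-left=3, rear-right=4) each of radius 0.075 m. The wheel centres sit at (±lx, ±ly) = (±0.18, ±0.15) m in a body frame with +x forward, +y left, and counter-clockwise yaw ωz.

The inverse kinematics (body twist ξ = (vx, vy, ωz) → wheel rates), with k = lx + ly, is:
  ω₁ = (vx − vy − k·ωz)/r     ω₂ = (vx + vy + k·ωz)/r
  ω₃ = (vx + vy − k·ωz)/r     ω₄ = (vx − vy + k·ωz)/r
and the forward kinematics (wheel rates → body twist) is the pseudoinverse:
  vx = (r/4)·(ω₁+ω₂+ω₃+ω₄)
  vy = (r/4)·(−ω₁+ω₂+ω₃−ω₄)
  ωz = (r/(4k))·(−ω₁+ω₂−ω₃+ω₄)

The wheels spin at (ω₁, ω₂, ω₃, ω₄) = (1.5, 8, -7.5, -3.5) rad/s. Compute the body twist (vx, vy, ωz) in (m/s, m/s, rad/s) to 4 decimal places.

k = lx + ly = 0.18 + 0.15 = 0.3300
ω₁+ω₂+ω₃+ω₄ = -1.5000  →  vx = (0.075/4)·-1.5000 = -0.0281
−ω₁+ω₂+ω₃−ω₄ = 2.5000  →  vy = (0.075/4)·2.5000 = 0.0469
−ω₁+ω₂−ω₃+ω₄ = 10.5000  →  ωz = (0.075/1.3200)·10.5000 = 0.5966

(-0.0281, 0.0469, 0.5966)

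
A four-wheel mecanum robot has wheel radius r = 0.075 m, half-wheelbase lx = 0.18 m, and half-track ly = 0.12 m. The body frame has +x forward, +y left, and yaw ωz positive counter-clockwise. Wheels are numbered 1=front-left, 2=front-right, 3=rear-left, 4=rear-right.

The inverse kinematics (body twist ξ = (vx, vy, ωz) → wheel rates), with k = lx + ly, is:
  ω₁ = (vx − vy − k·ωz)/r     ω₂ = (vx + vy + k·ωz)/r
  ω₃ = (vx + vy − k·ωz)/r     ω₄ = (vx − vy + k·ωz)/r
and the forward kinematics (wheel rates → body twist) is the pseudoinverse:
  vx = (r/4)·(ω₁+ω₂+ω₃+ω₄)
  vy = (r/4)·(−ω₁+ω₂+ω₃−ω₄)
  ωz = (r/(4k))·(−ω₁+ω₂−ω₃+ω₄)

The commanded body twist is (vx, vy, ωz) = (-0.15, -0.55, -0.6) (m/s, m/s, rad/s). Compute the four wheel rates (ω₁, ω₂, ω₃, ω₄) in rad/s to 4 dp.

(7.7333, -11.7333, -6.9333, 2.9333)

k = lx + ly = 0.18 + 0.12 = 0.3000;  k·ωz = 0.3000·-0.6 = -0.1800
ω₁ (FL) = (vx − vy − k·ωz)/r = 0.5800/0.075 = 7.7333
ω₂ (FR) = (vx + vy + k·ωz)/r = -0.8800/0.075 = -11.7333
ω₃ (RL) = (vx + vy − k·ωz)/r = -0.5200/0.075 = -6.9333
ω₄ (RR) = (vx − vy + k·ωz)/r = 0.2200/0.075 = 2.9333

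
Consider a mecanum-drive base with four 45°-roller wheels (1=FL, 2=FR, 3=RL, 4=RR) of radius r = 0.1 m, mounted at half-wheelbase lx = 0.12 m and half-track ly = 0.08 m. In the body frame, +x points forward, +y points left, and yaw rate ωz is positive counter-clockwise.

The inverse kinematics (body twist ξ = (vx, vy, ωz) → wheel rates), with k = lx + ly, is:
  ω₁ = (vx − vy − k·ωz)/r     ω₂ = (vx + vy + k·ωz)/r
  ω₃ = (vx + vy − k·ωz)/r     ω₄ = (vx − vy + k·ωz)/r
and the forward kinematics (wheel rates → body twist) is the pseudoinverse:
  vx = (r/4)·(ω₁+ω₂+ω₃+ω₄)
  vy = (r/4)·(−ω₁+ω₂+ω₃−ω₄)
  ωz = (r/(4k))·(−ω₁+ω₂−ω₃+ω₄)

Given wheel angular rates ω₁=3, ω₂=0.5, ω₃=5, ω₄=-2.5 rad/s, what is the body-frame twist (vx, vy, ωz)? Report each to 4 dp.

k = lx + ly = 0.12 + 0.08 = 0.2000
ω₁+ω₂+ω₃+ω₄ = 6.0000  →  vx = (0.1/4)·6.0000 = 0.1500
−ω₁+ω₂+ω₃−ω₄ = 5.0000  →  vy = (0.1/4)·5.0000 = 0.1250
−ω₁+ω₂−ω₃+ω₄ = -10.0000  →  ωz = (0.1/0.8000)·-10.0000 = -1.2500

(0.1500, 0.1250, -1.2500)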